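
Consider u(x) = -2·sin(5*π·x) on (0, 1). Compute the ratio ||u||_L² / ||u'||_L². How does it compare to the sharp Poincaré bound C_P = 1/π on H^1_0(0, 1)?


||u||_L² / ||u'||_L² = 1/(5*π) < C_P = 1/π.

u(x) = -2·sin(5*π·x), so u'(x) = -10*π*cos(5*π*x).
Writing u(x) = A·sin(kπx/L) with A = -2 and k = 5, use ∫_0^L sin²(kπx/L) dx = L/2 and ∫_0^L cos²(kπx/L) dx = L/2.
u² = 4·sin²(5*π·x) and (u')² = 100*π^2·cos²(5*π·x), and each of sin², cos² integrates to L/2 = 1/2 over (0, 1).
∫_0^1 u² dx = 2, so ||u||_L² = sqrt(2).
∫_0^1 (u')² dx = 50*π^2, so ||u'||_L² = 5*sqrt(2)*π.
Ratio ||u||_L² / ||u'||_L² = 1/(5*π).
Sharp Poincaré constant on H^1_0(0, 1) is C_P = L/π = 1/π, achieved by sin(π·x).
This is the k = 5 harmonic; the ratio L/(kπ) is strictly less than C_P = L/π, consistent with the sharp inequality ||u||_L² ≤ C_P ||u'||_L².


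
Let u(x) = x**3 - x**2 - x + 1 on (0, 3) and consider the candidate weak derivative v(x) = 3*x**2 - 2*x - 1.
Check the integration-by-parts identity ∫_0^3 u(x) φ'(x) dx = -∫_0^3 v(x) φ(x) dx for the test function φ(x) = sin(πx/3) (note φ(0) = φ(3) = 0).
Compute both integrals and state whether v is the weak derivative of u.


LHS = -57/π + 324/π^3, RHS = -57/π + 324/π^3. Yes, v = u' weakly.

u(x) = x**3 - x**2 - x + 1, classical derivative u'(x) = 3*x**2 - 2*x - 1.
φ(x) = sin(πx/3), so φ'(x) = π*cos(π*x/3)/3.
Note φ(0) = φ(3) = 0, so the boundary term u·φ vanishes.
LHS = ∫_0^3 u(x) φ'(x) dx = ∫_0^3 (π*x^3*cos(π*x/3)/3 - π*x^2*cos(π*x/3)/3 - π*x*cos(π*x/3)/3 + π*cos(π*x/3)/3) dx. Term by term:
  ∫_0^3 π*cos(π*x/3)/3 dx = 0;  ∫_0^3 -π*x*cos(π*x/3)/3 dx = 6/π;  ∫_0^3 -π*x^2*cos(π*x/3)/3 dx = 18/π;
  ∫_0^3 π*x^3*cos(π*x/3)/3 dx = -81/π + 324/π^3.
Sum: 0 + 6/π + 18/π + -81/π + 324/π^3 = -57/π + 324/π^3.
So LHS = -57/π + 324/π^3.
∫_0^3 v(x) φ(x) dx = ∫_0^3 (3*x^2*sin(π*x/3) - 2*x*sin(π*x/3) - sin(π*x/3)) dx. Term by term:
  ∫_0^3 -sin(π*x/3) dx = -6/π;  ∫_0^3 -2*x*sin(π*x/3) dx = -18/π;  ∫_0^3 3*x^2*sin(π*x/3) dx = -324/π^3 + 81/π.
Sum: -6/π − 18/π + -324/π^3 + 81/π = -324/π^3 + 57/π.
So RHS = -∫_0^3 v(x) φ(x) dx = -57/π + 324/π^3.
LHS = RHS, so the identity holds for this test φ.
Moreover u is smooth here and v(x) = u'(x) = 3*x**2 - 2*x - 1 pointwise, so the identity holds for every test function. Hence v is the weak derivative of u.


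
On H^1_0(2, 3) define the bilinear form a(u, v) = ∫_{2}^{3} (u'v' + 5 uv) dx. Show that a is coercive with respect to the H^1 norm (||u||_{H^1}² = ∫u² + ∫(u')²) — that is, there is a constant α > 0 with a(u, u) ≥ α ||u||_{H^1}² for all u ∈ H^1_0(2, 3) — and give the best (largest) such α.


α = 1

Coercivity of a(·,·) on H^1_0(2, 3) means a(u, u) ≥ α ||u||_{H^1}² for every u ∈ H^1_0.
The interval has length L = 1, and Poincaré/coercivity depend only on L. Here a(u, u) = ∫(u')² + (5)·∫u².
Here c = 5 ≥ 1, so a(u,u) = ∫(u')² + c∫u² ≥ ∫(u')² + ∫u² = ||u||_{H^1}², i.e. α = 1 works. No larger α is possible: a(u,u) ≥ α||u||_{H^1}² means (1−α)∫(u')² ≥ (α−c)∫u², and for the modes u_n = sin(nπ(x−x₀)/L) (x₀ the left endpoint) one has ∫u_n²/∫(u_n')² = (L/(nπ))² → 0, so a(u_n,u_n)/||u_n||_{H^1}² → 1. Hence the optimal constant is α = 1.
Therefore α = 1.


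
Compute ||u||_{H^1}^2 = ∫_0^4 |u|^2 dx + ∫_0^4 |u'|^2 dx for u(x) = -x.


||u||_{H^1}^2 = 76/3

The H^1 norm (squared) on an interval (0, L) is
  ||u||_{H^1}^2 = ∫_0^L u(x)^2 dx + ∫_0^L u'(x)^2 dx.
Compute u'(x) = -1.
Then u(x)^2 = x**2 and u'(x)^2 = 1.
Integrate each monomial from 0 to 4 using ∫_0^4 c·x^n dx = c·4^(n+1)/(n+1):
  ∫_0^4 u(x)^2 dx = ∫_0^4 (x^2) dx. Term by term:
    ∫_0^4 x^2 dx = 64/3.
  ∫_0^4 u'(x)^2 dx = ∫_0^4 (1) dx. Term by term:
    ∫_0^4 1 dx = 4.
Adding: ||u||_{H^1}^2 = 64/3 + 4 = 76/3.


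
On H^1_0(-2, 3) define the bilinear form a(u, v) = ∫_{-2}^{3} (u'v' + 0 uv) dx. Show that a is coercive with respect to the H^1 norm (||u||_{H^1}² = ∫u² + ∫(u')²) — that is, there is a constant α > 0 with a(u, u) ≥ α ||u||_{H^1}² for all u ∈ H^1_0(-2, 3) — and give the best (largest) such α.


α = π^2/(π^2 + 25)

Coercivity of a(·,·) on H^1_0(-2, 3) means a(u, u) ≥ α ||u||_{H^1}² for every u ∈ H^1_0.
The interval has length L = 5, and Poincaré/coercivity depend only on L. Here a(u, u) = ∫(u')² + (0)·∫u².
Here c = 0, so a(u,u) = ∫(u')² alone. The condition a(u,u) ≥ α||u||_{H^1}² reads (1−α)∫(u')² ≥ (α−c)∫u². Any admissible α is ≤ 1 (rapidly oscillating u have ∫u²/∫(u')² → 0), and α = 1 would force 0 ≥ (1−c)∫u², impossible since c < 1; so 1−α > 0. By the sharp Poincaré inequality on H^1_0 of an interval of length L, ∫(u')² ≥ (π/L)²∫u² with equality for the first sine mode sin(π(x−x₀)/L) (x₀ the left endpoint), so the inequality holds for all u iff (1−α)(π/L)² ≥ α − c, i.e. α ≤ ((π/L)² + c)/((π/L)² + 1) = (1 + c(L/π)²)/(1 + (L/π)²). (Direct route, valid since c ≤ 0: Poincaré gives c∫u² ≥ c(L/π)²∫(u')², so a(u,u) ≥ (1 + c(L/π)²)∫(u')², while ||u||_{H^1}² ≤ (1 + (L/π)²)∫(u')²; dividing yields the same α.) With (π/L)² = π^2/25 and c = 0, the largest admissible constant is α = ((π/L)² + c)/((π/L)² + 1).
Simplifying, α = π^2/(π^2 + 25).


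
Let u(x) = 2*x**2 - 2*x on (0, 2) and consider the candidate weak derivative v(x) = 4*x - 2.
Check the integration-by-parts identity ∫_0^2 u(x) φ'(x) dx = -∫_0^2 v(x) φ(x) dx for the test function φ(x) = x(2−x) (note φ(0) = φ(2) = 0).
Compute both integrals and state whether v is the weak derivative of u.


LHS = -8/3, RHS = -8/3. Yes, v = u' weakly.

u(x) = 2*x**2 - 2*x, classical derivative u'(x) = 4*x - 2.
φ(x) = x(2−x), so φ'(x) = 2 - 2*x.
Note φ(0) = φ(2) = 0, so the boundary term u·φ vanishes.
LHS = ∫_0^2 u(x) φ'(x) dx = ∫_0^2 (-4*x^3 + 8*x^2 - 4*x) dx. Term by term:
  ∫_0^2 -4*x^3 dx = -16;  ∫_0^2 8*x^2 dx = 64/3;  ∫_0^2 -4*x dx = -8.
Sum: -16 + 64/3 − 8 = -8/3.
So LHS = -8/3.
∫_0^2 v(x) φ(x) dx = ∫_0^2 (-4*x^3 + 10*x^2 - 4*x) dx. Term by term:
  ∫_0^2 -4*x^3 dx = -16;  ∫_0^2 10*x^2 dx = 80/3;  ∫_0^2 -4*x dx = -8.
Sum: -16 + 80/3 − 8 = 8/3.
So RHS = -∫_0^2 v(x) φ(x) dx = -8/3.
LHS = RHS, so the identity holds for this test φ.
Moreover u is smooth here and v(x) = u'(x) = 4*x - 2 pointwise, so the identity holds for every test function. Hence v is the weak derivative of u.


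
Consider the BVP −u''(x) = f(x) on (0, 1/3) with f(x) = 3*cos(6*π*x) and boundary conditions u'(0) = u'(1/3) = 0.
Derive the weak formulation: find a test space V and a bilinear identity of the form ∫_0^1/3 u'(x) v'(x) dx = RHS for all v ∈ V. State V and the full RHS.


V = H^1(0, 1/3) (no boundary constraint on v; u is determined up to an additive constant); weak form: ∫_0^1/3 u'v' dx = ∫_0^1/3 (3*cos(6*π*x)) v dx for all v ∈ V.

Multiply both sides by a test function v and integrate from 0 to 1/3:
  ∫_0^1/3 −u''(x) v(x) dx = ∫_0^1/3 f(x) v(x) dx.
Integrate the LHS by parts once:
  ∫_0^1/3 −u'' v dx = −[u'(x) v(x)]_0^1/3 + ∫_0^1/3 u'(x) v'(x) dx.
Thus ∫_0^1/3 u'(x) v'(x) dx = ∫_0^1/3 f(x) v(x) dx + [u'(x) v(x)]_0^1/3.
Choose V so that boundary terms are either known or forced to vanish.
u has homogeneous Neumann: u'(0) = u'(1/3) = 0. So [u' v]_0^1/3 = 0·v(1/3) − 0·v(0) = 0 for any v; take V = H^1(0, 1/3).
Weak formulation: find u (satisfying any essential BC) such that ∫_0^1/3 u'(x) v'(x) dx = ∫_0^1/3 f v dx for all v ∈ V (homogeneous Neumann, so boundary terms vanish).
Substituting f(x) = 3*cos(6*π*x), the right-hand side is ∫_0^1/3 (3*cos(6*π*x)) v dx.
Compatibility check (pure Neumann): taking v ≡ 1 ∈ V gives 0 = ∫_0^1/3 f dx + (0) − (0), i.e. ∫_0^1/3 f dx must equal u'(0) − u'(1/3) = 0. Indeed ∫_0^1/3 (3*cos(6*π*x)) dx = 0, so the data are compatible. The solution is then unique only up to an additive constant (fix it e.g. by requiring ∫_0^1/3 u dx = 0).


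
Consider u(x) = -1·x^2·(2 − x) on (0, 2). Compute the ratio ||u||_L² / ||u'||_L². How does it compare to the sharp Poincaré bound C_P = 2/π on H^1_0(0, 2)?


||u||_L² / ||u'||_L² = sqrt(14)/7 < C_P = 2/π.

u(x) = -1·x^2·(2 − x), so u'(x) = x*(3*x - 4).
u(x) = -1·x^2·(2 − x) vanishes at x = 0 and x = 2, so u ∈ H^1_0(0, 2). Differentiate via the product rule and integrate the resulting polynomials term by term.
  ∫_0^2 u² dx = ∫_0^2 (x^6 - 4*x^5 + 4*x^4) dx. Term by term:
    ∫_0^2 x^6 dx = 128/7;  ∫_0^2 -4*x^5 dx = -128/3;  ∫_0^2 4*x^4 dx = 128/5.
  Sum: 128/7 − 128/3 + 128/5 = 128/105.
  ∫_0^2 (u')² dx = ∫_0^2 (9*x^4 - 24*x^3 + 16*x^2) dx. Term by term:
    ∫_0^2 9*x^4 dx = 288/5;  ∫_0^2 -24*x^3 dx = -96;  ∫_0^2 16*x^2 dx = 128/3.
  Sum: 288/5 − 96 + 128/3 = 64/15.
∫_0^2 u² dx = 128/105, so ||u||_L² = 8*sqrt(210)/105.
∫_0^2 (u')² dx = 64/15, so ||u'||_L² = 8*sqrt(15)/15.
Ratio ||u||_L² / ||u'||_L² = sqrt(14)/7.
Sharp Poincaré constant on H^1_0(0, 2) is C_P = L/π = 2/π, achieved by sin(π/2·x).
A polynomial bump cannot attain the sharp Poincaré constant (only the first sine eigenfunction does), so the ratio is strictly less than C_P, consistent with ||u||_L² ≤ C_P ||u'||_L².


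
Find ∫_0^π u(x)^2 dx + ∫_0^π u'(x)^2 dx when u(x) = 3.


||u||_{H^1(0,π)}^2 = 9*π

u'(x) = 0.
Expand u² and (u')² and integrate term by term on (0, π), using: for integers n ≥ 1, ∫_0^π sin²(nx) dx = ∫_0^π cos²(nx) dx = π/2; for n ≠ n', ∫_0^π sin(nx)sin(n'x) dx = ∫_0^π cos(nx)cos(n'x) dx = 0; and by product-to-sum, ∫_0^π sin(nx)cos(n'x) dx = ½∫_0^π [sin((n+n')x) + sin((n−n')x)] dx, which is 0 when n+n' is even and 2n/(n²−n'²) when n+n' is odd (it need not vanish on (0, π)). For the constant mode: ∫_0^π 1 dx = π, ∫_0^π cos(nx) dx = 0, ∫_0^π sin(nx) dx = (1−(−1)^n)/n.
  u² squared terms: (3)²·∫1 dx = 9·π = 9*π.
  So ∫_0^π u² dx = 9*π.
  u' ≡ 0, so ∫_0^π (u')² dx = 0.
||u||_{H^1}^2 = (9*π) + (0) = 9*π.


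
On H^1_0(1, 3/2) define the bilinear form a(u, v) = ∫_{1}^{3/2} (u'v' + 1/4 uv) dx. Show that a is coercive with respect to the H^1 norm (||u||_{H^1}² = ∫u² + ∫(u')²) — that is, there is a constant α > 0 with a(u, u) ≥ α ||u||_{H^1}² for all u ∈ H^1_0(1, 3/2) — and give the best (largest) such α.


α = (1 + 16*π^2)/(4*(1 + 4*π^2))

Coercivity of a(·,·) on H^1_0(1, 3/2) means a(u, u) ≥ α ||u||_{H^1}² for every u ∈ H^1_0.
The interval has length L = 1/2, and Poincaré/coercivity depend only on L. Here a(u, u) = ∫(u')² + (1/4)·∫u².
Here 0 < c = 1/4 < 1. The condition a(u,u) ≥ α||u||_{H^1}² reads (1−α)∫(u')² ≥ (α−c)∫u². Any admissible α is ≤ 1 (rapidly oscillating u have ∫u²/∫(u')² → 0), and α = 1 would force 0 ≥ (1−c)∫u², impossible since c < 1; so 1−α > 0. By the sharp Poincaré inequality on H^1_0 of an interval of length L, ∫(u')² ≥ (π/L)²∫u² with equality for the first sine mode sin(π(x−x₀)/L) (x₀ the left endpoint), so the inequality holds for all u iff (1−α)(π/L)² ≥ α − c, i.e. α ≤ ((π/L)² + c)/((π/L)² + 1) = (1 + c(L/π)²)/(1 + (L/π)²). With (π/L)² = 4*π^2 and c = 1/4, the largest admissible constant is α = ((π/L)² + c)/((π/L)² + 1).
Simplifying, α = (1 + 16*π^2)/(4*(1 + 4*π^2)).


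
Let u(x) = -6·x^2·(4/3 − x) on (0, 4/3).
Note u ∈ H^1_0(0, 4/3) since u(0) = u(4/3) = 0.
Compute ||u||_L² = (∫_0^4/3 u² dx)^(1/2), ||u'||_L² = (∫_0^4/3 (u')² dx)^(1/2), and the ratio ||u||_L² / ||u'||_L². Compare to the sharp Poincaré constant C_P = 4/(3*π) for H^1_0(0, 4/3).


||u||_L² / ||u'||_L² = 2*sqrt(14)/21 < C_P = 4/(3*π).

u(x) = -6·x^2·(4/3 − x), so u'(x) = 2*x*(9*x - 8).
u(x) = -6·x^2·(4/3 − x) vanishes at x = 0 and x = 4/3, so u ∈ H^1_0(0, 4/3). Differentiate via the product rule and integrate the resulting polynomials term by term.
  ∫_0^4/3 u² dx = ∫_0^4/3 (36*x^6 - 96*x^5 + 64*x^4) dx. Term by term:
    ∫_0^4/3 36*x^6 dx = 65536/1701;  ∫_0^4/3 -96*x^5 dx = -65536/729;  ∫_0^4/3 64*x^4 dx = 65536/1215.
  Sum: 65536/1701 − 65536/729 + 65536/1215 = 65536/25515.
  ∫_0^4/3 (u')² dx = ∫_0^4/3 (324*x^4 - 576*x^3 + 256*x^2) dx. Term by term:
    ∫_0^4/3 324*x^4 dx = 4096/15;  ∫_0^4/3 -576*x^3 dx = -4096/9;  ∫_0^4/3 256*x^2 dx = 16384/81.
  Sum: 4096/15 − 4096/9 + 16384/81 = 8192/405.
∫_0^4/3 u² dx = 65536/25515, so ||u||_L² = 256*sqrt(35)/945.
∫_0^4/3 (u')² dx = 8192/405, so ||u'||_L² = 64*sqrt(10)/45.
Ratio ||u||_L² / ||u'||_L² = 2*sqrt(14)/21.
Sharp Poincaré constant on H^1_0(0, 4/3) is C_P = L/π = 4/(3*π), achieved by sin(3*π/4·x).
A polynomial bump cannot attain the sharp Poincaré constant (only the first sine eigenfunction does), so the ratio is strictly less than C_P, consistent with ||u||_L² ≤ C_P ||u'||_L².


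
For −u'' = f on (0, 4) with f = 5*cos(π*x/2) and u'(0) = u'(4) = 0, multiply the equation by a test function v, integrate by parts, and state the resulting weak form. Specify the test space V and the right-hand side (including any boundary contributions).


V = H^1(0, 4) (no boundary constraint on v; u is determined up to an additive constant); weak form: ∫_0^4 u'v' dx = ∫_0^4 (5*cos(π*x/2)) v dx for all v ∈ V.

Multiply both sides by a test function v and integrate from 0 to 4:
  ∫_0^4 −u''(x) v(x) dx = ∫_0^4 f(x) v(x) dx.
Integrate the LHS by parts once:
  ∫_0^4 −u'' v dx = −[u'(x) v(x)]_0^4 + ∫_0^4 u'(x) v'(x) dx.
Thus ∫_0^4 u'(x) v'(x) dx = ∫_0^4 f(x) v(x) dx + [u'(x) v(x)]_0^4.
Choose V so that boundary terms are either known or forced to vanish.
u has homogeneous Neumann: u'(0) = u'(4) = 0. So [u' v]_0^4 = 0·v(4) − 0·v(0) = 0 for any v; take V = H^1(0, 4).
Weak formulation: find u (satisfying any essential BC) such that ∫_0^4 u'(x) v'(x) dx = ∫_0^4 f v dx for all v ∈ V (homogeneous Neumann, so boundary terms vanish).
Substituting f(x) = 5*cos(π*x/2), the right-hand side is ∫_0^4 (5*cos(π*x/2)) v dx.
Compatibility check (pure Neumann): taking v ≡ 1 ∈ V gives 0 = ∫_0^4 f dx + (0) − (0), i.e. ∫_0^4 f dx must equal u'(0) − u'(4) = 0. Indeed ∫_0^4 (5*cos(π*x/2)) dx = 0, so the data are compatible. The solution is then unique only up to an additive constant (fix it e.g. by requiring ∫_0^4 u dx = 0).


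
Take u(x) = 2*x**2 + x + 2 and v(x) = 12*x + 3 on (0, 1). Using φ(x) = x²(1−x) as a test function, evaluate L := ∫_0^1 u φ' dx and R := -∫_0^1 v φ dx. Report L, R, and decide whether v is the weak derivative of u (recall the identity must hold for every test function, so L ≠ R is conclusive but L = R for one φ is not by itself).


LHS = -17/60, RHS = -17/20. No, v is not the weak derivative of u.

u(x) = 2*x**2 + x + 2, classical derivative u'(x) = 4*x + 1.
φ(x) = x²(1−x), so φ'(x) = x*(2 - 3*x).
Note φ(0) = φ(1) = 0, so the boundary term u·φ vanishes.
LHS = ∫_0^1 u(x) φ'(x) dx = ∫_0^1 (-6*x^4 + x^3 - 4*x^2 + 4*x) dx. Term by term:
  ∫_0^1 -6*x^4 dx = -6/5;  ∫_0^1 x^3 dx = 1/4;  ∫_0^1 -4*x^2 dx = -4/3;
  ∫_0^1 4*x dx = 2.
Sum: -6/5 + 1/4 − 4/3 + 2 = -17/60.
So LHS = -17/60.
∫_0^1 v(x) φ(x) dx = ∫_0^1 (-12*x^4 + 9*x^3 + 3*x^2) dx. Term by term:
  ∫_0^1 -12*x^4 dx = -12/5;  ∫_0^1 9*x^3 dx = 9/4;  ∫_0^1 3*x^2 dx = 1.
Sum: -12/5 + 9/4 + 1 = 17/20.
So RHS = -∫_0^1 v(x) φ(x) dx = -17/20.
LHS − RHS = 17/30 ≠ 0, so the identity fails.
(For a valid weak derivative the identity must hold for EVERY test function, in particular this one. The failure shows v is NOT the weak derivative of u.)
Correct weak derivative would be u'(x) = 4*x + 1.


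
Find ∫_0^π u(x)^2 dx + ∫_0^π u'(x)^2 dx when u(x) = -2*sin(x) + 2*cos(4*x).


||u||_{H^1(0,π)}^2 = 272/15 + 38*π

u'(x) = -8*sin(4*x) - 2*cos(x).
Expand u² and (u')² and integrate term by term on (0, π), using: for integers n ≥ 1, ∫_0^π sin²(nx) dx = ∫_0^π cos²(nx) dx = π/2; for n ≠ n', ∫_0^π sin(nx)sin(n'x) dx = ∫_0^π cos(nx)cos(n'x) dx = 0; and by product-to-sum, ∫_0^π sin(nx)cos(n'x) dx = ½∫_0^π [sin((n+n')x) + sin((n−n')x)] dx, which is 0 when n+n' is even and 2n/(n²−n'²) when n+n' is odd (it need not vanish on (0, π)).
  u² squared terms: (-2)²·∫sin(x)² dx = 4·π/2 = 2*π;  (2)²·∫cos(4x)² dx = 4·π/2 = 2*π.
  u² cross terms: 2·(-2)·(2)·∫sin(x)·cos(4x) dx = -8·(-2/15) = 16/15.
  So ∫_0^π u² dx = 2*π + 2*π + 16/15 = 16/15 + 4*π.
  (u')² squared terms: (-8)²·∫sin(4x)² dx = 64·π/2 = 32*π;  (-2)²·∫cos(x)² dx = 4·π/2 = 2*π.
  (u')² cross terms: 2·(-8)·(-2)·∫sin(4x)·cos(x) dx = 32·(8/15) = 256/15.
  So ∫_0^π (u')² dx = 32*π + 2*π + 256/15 = 256/15 + 34*π.
||u||_{H^1}^2 = (16/15 + 4*π) + (256/15 + 34*π) = 272/15 + 38*π.


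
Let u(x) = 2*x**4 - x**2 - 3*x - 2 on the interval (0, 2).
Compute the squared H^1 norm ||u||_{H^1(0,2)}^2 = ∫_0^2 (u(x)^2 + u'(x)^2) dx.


||u||_{H^1}^2 = 283006/315

The H^1 norm (squared) on an interval (0, L) is
  ||u||_{H^1}^2 = ∫_0^L u(x)^2 dx + ∫_0^L u'(x)^2 dx.
Compute u'(x) = 8*x**3 - 2*x - 3.
Then u(x)^2 = 4*x**8 - 4*x**6 - 12*x**5 - 7*x**4 + 6*x**3 + 13*x**2 + 12*x + 4 and u'(x)^2 = 64*x**6 - 32*x**4 - 48*x**3 + 4*x**2 + 12*x + 9.
Integrate each monomial from 0 to 2 using ∫_0^2 c·x^n dx = c·2^(n+1)/(n+1):
  ∫_0^2 u(x)^2 dx = ∫_0^2 (4*x^8 - 4*x^6 - 12*x^5 - 7*x^4 + 6*x^3 + 13*x^2 + 12*x + 4) dx. Term by term:
    ∫_0^2 4*x^8 dx = 2048/9;  ∫_0^2 -4*x^6 dx = -512/7;  ∫_0^2 -12*x^5 dx = -128;
    ∫_0^2 -7*x^4 dx = -224/5;  ∫_0^2 6*x^3 dx = 24;  ∫_0^2 13*x^2 dx = 104/3;
    ∫_0^2 12*x dx = 24;  ∫_0^2 4 dx = 8.
  Sum: 2048/9 − 512/7 − 128 − 224/5 + 24 + 104/3 + 24 + 8 = 22768/315.
  ∫_0^2 u'(x)^2 dx = ∫_0^2 (64*x^6 - 32*x^4 - 48*x^3 + 4*x^2 + 12*x + 9) dx. Term by term:
    ∫_0^2 64*x^6 dx = 8192/7;  ∫_0^2 -32*x^4 dx = -1024/5;  ∫_0^2 -48*x^3 dx = -192;
    ∫_0^2 4*x^2 dx = 32/3;  ∫_0^2 12*x dx = 24;  ∫_0^2 9 dx = 18.
  Sum: 8192/7 − 1024/5 − 192 + 32/3 + 24 + 18 = 86746/105.
Adding: ||u||_{H^1}^2 = 22768/315 + 86746/105 = 283006/315.


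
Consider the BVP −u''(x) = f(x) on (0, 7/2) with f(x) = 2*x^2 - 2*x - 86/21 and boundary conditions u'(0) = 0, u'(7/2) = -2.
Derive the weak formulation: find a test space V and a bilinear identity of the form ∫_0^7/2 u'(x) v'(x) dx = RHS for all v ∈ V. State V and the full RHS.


V = H^1(0, 7/2) (v unrestricted at boundary; u is determined up to an additive constant); weak form: ∫_0^7/2 u'v' dx = ∫_0^7/2 (2*x^2 - 2*x - 86/21) v dx − 2·v(7/2) for all v ∈ V.

Multiply both sides by a test function v and integrate from 0 to 7/2:
  ∫_0^7/2 −u''(x) v(x) dx = ∫_0^7/2 f(x) v(x) dx.
Integrate the LHS by parts once:
  ∫_0^7/2 −u'' v dx = −[u'(x) v(x)]_0^7/2 + ∫_0^7/2 u'(x) v'(x) dx.
Thus ∫_0^7/2 u'(x) v'(x) dx = ∫_0^7/2 f(x) v(x) dx + [u'(x) v(x)]_0^7/2.
Choose V so that boundary terms are either known or forced to vanish.
u has inhomogeneous Neumann u'(0) = 0, u'(7/2) = -2. [u' v]_0^7/2 = (-2)·v(7/2) − (0)·v(0) = − 2·v(7/2). Take V = H^1(0, 7/2); boundary term becomes part of RHS.
Weak formulation: find u (satisfying any essential BC) such that ∫_0^7/2 u'(x) v'(x) dx = ∫_0^7/2 f v dx − 2·v(7/2) for all v ∈ V (Neumann data are natural BCs: they enter the RHS as boundary terms).
Substituting f(x) = 2*x^2 - 2*x - 86/21, the right-hand side is ∫_0^7/2 (2*x^2 - 2*x - 86/21) v dx − 2·v(7/2).
Compatibility check (pure Neumann): taking v ≡ 1 ∈ V gives 0 = ∫_0^7/2 f dx + (-2) − (0), i.e. ∫_0^7/2 f dx must equal u'(0) − u'(7/2) = 2. Indeed ∫_0^7/2 (2*x^2 - 2*x - 86/21) dx = 2, so the data are compatible. The solution is then unique only up to an additive constant (fix it e.g. by requiring ∫_0^7/2 u dx = 0).


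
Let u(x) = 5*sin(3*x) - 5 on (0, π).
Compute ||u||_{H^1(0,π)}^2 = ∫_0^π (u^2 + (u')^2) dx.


||u||_{H^1(0,π)}^2 = -100/3 + 150*π

u'(x) = 15*cos(3*x).
Expand u² and (u')² and integrate term by term on (0, π), using: for integers n ≥ 1, ∫_0^π sin²(nx) dx = ∫_0^π cos²(nx) dx = π/2; for n ≠ n', ∫_0^π sin(nx)sin(n'x) dx = ∫_0^π cos(nx)cos(n'x) dx = 0; and by product-to-sum, ∫_0^π sin(nx)cos(n'x) dx = ½∫_0^π [sin((n+n')x) + sin((n−n')x)] dx, which is 0 when n+n' is even and 2n/(n²−n'²) when n+n' is odd (it need not vanish on (0, π)). For the constant mode: ∫_0^π 1 dx = π, ∫_0^π cos(nx) dx = 0, ∫_0^π sin(nx) dx = (1−(−1)^n)/n.
  u² squared terms: (-5)²·∫1 dx = 25·π = 25*π;  (5)²·∫sin(3x)² dx = 25·π/2 = 25*π/2.
  u² cross terms: 2·(-5)·(5)·∫1·sin(3x) dx = -50·(2/3) = -100/3.
  So ∫_0^π u² dx = 25*π + 25*π/2 − 100/3 = -100/3 + 75*π/2.
  (u')² squared terms: (15)²·∫cos(3x)² dx = 225·π/2 = 225*π/2.
  So ∫_0^π (u')² dx = 225*π/2.
||u||_{H^1}^2 = (-100/3 + 75*π/2) + (225*π/2) = -100/3 + 150*π.


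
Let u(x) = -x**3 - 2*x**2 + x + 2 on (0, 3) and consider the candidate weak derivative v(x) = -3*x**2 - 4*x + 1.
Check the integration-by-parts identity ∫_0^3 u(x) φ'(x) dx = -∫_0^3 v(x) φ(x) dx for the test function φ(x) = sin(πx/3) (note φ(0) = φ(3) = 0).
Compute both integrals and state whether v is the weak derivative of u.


LHS = -324/π^3 + 111/π, RHS = -324/π^3 + 111/π. Yes, v = u' weakly.

u(x) = -x**3 - 2*x**2 + x + 2, classical derivative u'(x) = -3*x**2 - 4*x + 1.
φ(x) = sin(πx/3), so φ'(x) = π*cos(π*x/3)/3.
Note φ(0) = φ(3) = 0, so the boundary term u·φ vanishes.
LHS = ∫_0^3 u(x) φ'(x) dx = ∫_0^3 (-π*x^3*cos(π*x/3)/3 - 2*π*x^2*cos(π*x/3)/3 + π*x*cos(π*x/3)/3 + 2*π*cos(π*x/3)/3) dx. Term by term:
  ∫_0^3 2*π*cos(π*x/3)/3 dx = 0;  ∫_0^3 -2*π*x^2*cos(π*x/3)/3 dx = 36/π;  ∫_0^3 -π*x^3*cos(π*x/3)/3 dx = -324/π^3 + 81/π;
  ∫_0^3 π*x*cos(π*x/3)/3 dx = -6/π.
Sum: 0 + 36/π + -324/π^3 + 81/π − 6/π = -324/π^3 + 111/π.
So LHS = -324/π^3 + 111/π.
∫_0^3 v(x) φ(x) dx = ∫_0^3 (-3*x^2*sin(π*x/3) - 4*x*sin(π*x/3) + sin(π*x/3)) dx. Term by term:
  ∫_0^3 -4*x*sin(π*x/3) dx = -36/π;  ∫_0^3 -3*x^2*sin(π*x/3) dx = -81/π + 324/π^3;  ∫_0^3 sin(π*x/3) dx = 6/π.
Sum: -36/π + -81/π + 324/π^3 + 6/π = -111/π + 324/π^3.
So RHS = -∫_0^3 v(x) φ(x) dx = -324/π^3 + 111/π.
LHS = RHS, so the identity holds for this test φ.
Moreover u is smooth here and v(x) = u'(x) = -3*x**2 - 4*x + 1 pointwise, so the identity holds for every test function. Hence v is the weak derivative of u.


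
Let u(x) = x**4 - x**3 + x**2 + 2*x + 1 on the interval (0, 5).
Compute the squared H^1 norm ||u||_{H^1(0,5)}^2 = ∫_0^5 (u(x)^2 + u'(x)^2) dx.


||u||_{H^1}^2 = 73117475/252

The H^1 norm (squared) on an interval (0, L) is
  ||u||_{H^1}^2 = ∫_0^L u(x)^2 dx + ∫_0^L u'(x)^2 dx.
Compute u'(x) = 4*x**3 - 3*x**2 + 2*x + 2.
Then u(x)^2 = x**8 - 2*x**7 + 3*x**6 + 2*x**5 - x**4 + 2*x**3 + 6*x**2 + 4*x + 1 and u'(x)^2 = 16*x**6 - 24*x**5 + 25*x**4 + 4*x**3 - 8*x**2 + 8*x + 4.
Integrate each monomial from 0 to 5 using ∫_0^5 c·x^n dx = c·5^(n+1)/(n+1):
  ∫_0^5 u(x)^2 dx = ∫_0^5 (x^8 - 2*x^7 + 3*x^6 + 2*x^5 - x^4 + 2*x^3 + 6*x^2 + 4*x + 1) dx. Term by term:
    ∫_0^5 x^8 dx = 1953125/9;  ∫_0^5 -2*x^7 dx = -390625/4;  ∫_0^5 3*x^6 dx = 234375/7;
    ∫_0^5 2*x^5 dx = 15625/3;  ∫_0^5 -x^4 dx = -625;  ∫_0^5 2*x^3 dx = 625/2;
    ∫_0^5 6*x^2 dx = 250;  ∫_0^5 4*x dx = 50;  ∫_0^5 1 dx = 5.
  Sum: 1953125/9 − 390625/4 + 234375/7 + 15625/3 − 625 + 625/2 + 250 + 50 + 5 = 39826235/252.
  ∫_0^5 u'(x)^2 dx = ∫_0^5 (16*x^6 - 24*x^5 + 25*x^4 + 4*x^3 - 8*x^2 + 8*x + 4) dx. Term by term:
    ∫_0^5 16*x^6 dx = 1250000/7;  ∫_0^5 -24*x^5 dx = -62500;  ∫_0^5 25*x^4 dx = 15625;
    ∫_0^5 4*x^3 dx = 625;  ∫_0^5 -8*x^2 dx = -1000/3;  ∫_0^5 8*x dx = 100;
    ∫_0^5 4 dx = 20.
  Sum: 1250000/7 − 62500 + 15625 + 625 − 1000/3 + 100 + 20 = 2774270/21.
Adding: ||u||_{H^1}^2 = 39826235/252 + 2774270/21 = 73117475/252.


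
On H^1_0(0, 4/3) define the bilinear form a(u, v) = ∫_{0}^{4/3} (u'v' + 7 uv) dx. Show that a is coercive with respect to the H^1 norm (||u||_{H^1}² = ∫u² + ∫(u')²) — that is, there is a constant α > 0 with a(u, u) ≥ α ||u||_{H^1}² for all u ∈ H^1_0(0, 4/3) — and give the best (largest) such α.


α = 1

Coercivity of a(·,·) on H^1_0(0, 4/3) means a(u, u) ≥ α ||u||_{H^1}² for every u ∈ H^1_0.
The interval has length L = 4/3, and Poincaré/coercivity depend only on L. Here a(u, u) = ∫(u')² + (7)·∫u².
Here c = 7 ≥ 1, so a(u,u) = ∫(u')² + c∫u² ≥ ∫(u')² + ∫u² = ||u||_{H^1}², i.e. α = 1 works. No larger α is possible: a(u,u) ≥ α||u||_{H^1}² means (1−α)∫(u')² ≥ (α−c)∫u², and for the modes u_n = sin(nπ(x−x₀)/L) (x₀ the left endpoint) one has ∫u_n²/∫(u_n')² = (L/(nπ))² → 0, so a(u_n,u_n)/||u_n||_{H^1}² → 1. Hence the optimal constant is α = 1.
Therefore α = 1.


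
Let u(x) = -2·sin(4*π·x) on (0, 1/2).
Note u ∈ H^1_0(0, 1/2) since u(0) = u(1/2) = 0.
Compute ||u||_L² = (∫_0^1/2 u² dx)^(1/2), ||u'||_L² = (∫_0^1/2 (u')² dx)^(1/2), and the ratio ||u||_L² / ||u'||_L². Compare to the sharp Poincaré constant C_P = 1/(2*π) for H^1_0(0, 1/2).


||u||_L² / ||u'||_L² = 1/(4*π) < C_P = 1/(2*π).

u(x) = -2·sin(4*π·x), so u'(x) = -8*π*cos(4*π*x).
Writing u(x) = A·sin(kπx/L) with A = -2 and k = 2, use ∫_0^L sin²(kπx/L) dx = L/2 and ∫_0^L cos²(kπx/L) dx = L/2.
u² = 4·sin²(4*π·x) and (u')² = 64*π^2·cos²(4*π·x), and each of sin², cos² integrates to L/2 = 1/4 over (0, 1/2).
∫_0^1/2 u² dx = 1, so ||u||_L² = 1.
∫_0^1/2 (u')² dx = 16*π^2, so ||u'||_L² = 4*π.
Ratio ||u||_L² / ||u'||_L² = 1/(4*π).
Sharp Poincaré constant on H^1_0(0, 1/2) is C_P = L/π = 1/(2*π), achieved by sin(2*π·x).
This is the k = 2 harmonic; the ratio L/(kπ) is strictly less than C_P = L/π, consistent with the sharp inequality ||u||_L² ≤ C_P ||u'||_L².


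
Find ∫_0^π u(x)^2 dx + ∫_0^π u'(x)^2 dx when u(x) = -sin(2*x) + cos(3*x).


||u||_{H^1(0,π)}^2 = 16 + 15*π/2

u'(x) = -3*sin(3*x) - 2*cos(2*x).
Expand u² and (u')² and integrate term by term on (0, π), using: for integers n ≥ 1, ∫_0^π sin²(nx) dx = ∫_0^π cos²(nx) dx = π/2; for n ≠ n', ∫_0^π sin(nx)sin(n'x) dx = ∫_0^π cos(nx)cos(n'x) dx = 0; and by product-to-sum, ∫_0^π sin(nx)cos(n'x) dx = ½∫_0^π [sin((n+n')x) + sin((n−n')x)] dx, which is 0 when n+n' is even and 2n/(n²−n'²) when n+n' is odd (it need not vanish on (0, π)).
  u² squared terms: (-1)²·∫sin(2x)² dx = 1·π/2 = π/2;  (1)²·∫cos(3x)² dx = 1·π/2 = π/2.
  u² cross terms: 2·(-1)·(1)·∫sin(2x)·cos(3x) dx = -2·(-4/5) = 8/5.
  So ∫_0^π u² dx = π/2 + π/2 + 8/5 = 8/5 + π.
  (u')² squared terms: (-3)²·∫sin(3x)² dx = 9·π/2 = 9*π/2;  (-2)²·∫cos(2x)² dx = 4·π/2 = 2*π.
  (u')² cross terms: 2·(-3)·(-2)·∫sin(3x)·cos(2x) dx = 12·(6/5) = 72/5.
  So ∫_0^π (u')² dx = 9*π/2 + 2*π + 72/5 = 72/5 + 13*π/2.
||u||_{H^1}^2 = (8/5 + π) + (72/5 + 13*π/2) = 16 + 15*π/2.


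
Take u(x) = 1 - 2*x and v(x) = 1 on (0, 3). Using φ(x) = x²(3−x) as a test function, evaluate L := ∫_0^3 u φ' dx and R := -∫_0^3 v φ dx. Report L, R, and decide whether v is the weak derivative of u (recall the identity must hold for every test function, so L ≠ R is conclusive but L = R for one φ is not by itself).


LHS = 27/2, RHS = -27/4. No, v is not the weak derivative of u.

u(x) = 1 - 2*x, classical derivative u'(x) = -2.
φ(x) = x²(3−x), so φ'(x) = 3*x*(2 - x).
Note φ(0) = φ(3) = 0, so the boundary term u·φ vanishes.
LHS = ∫_0^3 u(x) φ'(x) dx = ∫_0^3 (6*x^3 - 15*x^2 + 6*x) dx. Term by term:
  ∫_0^3 6*x^3 dx = 243/2;  ∫_0^3 -15*x^2 dx = -135;  ∫_0^3 6*x dx = 27.
Sum: 243/2 − 135 + 27 = 27/2.
So LHS = 27/2.
∫_0^3 v(x) φ(x) dx = ∫_0^3 (-x^3 + 3*x^2) dx. Term by term:
  ∫_0^3 -x^3 dx = -81/4;  ∫_0^3 3*x^2 dx = 27.
Sum: -81/4 + 27 = 27/4.
So RHS = -∫_0^3 v(x) φ(x) dx = -27/4.
LHS − RHS = 81/4 ≠ 0, so the identity fails.
(For a valid weak derivative the identity must hold for EVERY test function, in particular this one. The failure shows v is NOT the weak derivative of u.)
Correct weak derivative would be u'(x) = -2.


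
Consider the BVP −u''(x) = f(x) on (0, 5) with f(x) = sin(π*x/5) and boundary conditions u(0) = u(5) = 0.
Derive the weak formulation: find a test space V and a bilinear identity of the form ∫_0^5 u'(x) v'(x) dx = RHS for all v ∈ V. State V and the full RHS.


V = H^1_0(0, 5) (so v(0) = v(5) = 0); weak form: ∫_0^5 u'v' dx = ∫_0^5 (sin(π*x/5)) v dx for all v ∈ V.

Multiply both sides by a test function v and integrate from 0 to 5:
  ∫_0^5 −u''(x) v(x) dx = ∫_0^5 f(x) v(x) dx.
Integrate the LHS by parts once:
  ∫_0^5 −u'' v dx = −[u'(x) v(x)]_0^5 + ∫_0^5 u'(x) v'(x) dx.
Thus ∫_0^5 u'(x) v'(x) dx = ∫_0^5 f(x) v(x) dx + [u'(x) v(x)]_0^5.
Choose V so that boundary terms are either known or forced to vanish.
u is Dirichlet: u(0) = u(5) = 0. Let V = H^1_0(0, 5); then v(0) = v(5) = 0, and [u' v]_0^5 = 0.
Weak formulation: find u (satisfying any essential BC) such that ∫_0^5 u'(x) v'(x) dx = ∫_0^5 f v dx for all v ∈ V.
Substituting f(x) = sin(π*x/5), the right-hand side is ∫_0^5 (sin(π*x/5)) v dx.


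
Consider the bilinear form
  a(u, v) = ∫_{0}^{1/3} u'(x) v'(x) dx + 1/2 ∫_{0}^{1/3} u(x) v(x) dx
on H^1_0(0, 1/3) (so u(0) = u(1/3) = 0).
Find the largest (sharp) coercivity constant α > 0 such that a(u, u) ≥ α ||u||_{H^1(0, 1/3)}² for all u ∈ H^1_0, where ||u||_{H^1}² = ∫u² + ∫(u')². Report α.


α = (1 + 18*π^2)/(2*(1 + 9*π^2))

Coercivity of a(·,·) on H^1_0(0, 1/3) means a(u, u) ≥ α ||u||_{H^1}² for every u ∈ H^1_0.
The interval has length L = 1/3, and Poincaré/coercivity depend only on L. Here a(u, u) = ∫(u')² + (1/2)·∫u².
Here 0 < c = 1/2 < 1. The condition a(u,u) ≥ α||u||_{H^1}² reads (1−α)∫(u')² ≥ (α−c)∫u². Any admissible α is ≤ 1 (rapidly oscillating u have ∫u²/∫(u')² → 0), and α = 1 would force 0 ≥ (1−c)∫u², impossible since c < 1; so 1−α > 0. By the sharp Poincaré inequality on H^1_0 of an interval of length L, ∫(u')² ≥ (π/L)²∫u² with equality for the first sine mode sin(π(x−x₀)/L) (x₀ the left endpoint), so the inequality holds for all u iff (1−α)(π/L)² ≥ α − c, i.e. α ≤ ((π/L)² + c)/((π/L)² + 1) = (1 + c(L/π)²)/(1 + (L/π)²). With (π/L)² = 9*π^2 and c = 1/2, the largest admissible constant is α = ((π/L)² + c)/((π/L)² + 1).
Simplifying, α = (1 + 18*π^2)/(2*(1 + 9*π^2)).


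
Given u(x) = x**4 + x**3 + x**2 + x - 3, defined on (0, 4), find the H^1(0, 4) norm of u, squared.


||u||_{H^1}^2 = 36148424/315

The H^1 norm (squared) on an interval (0, L) is
  ||u||_{H^1}^2 = ∫_0^L u(x)^2 dx + ∫_0^L u'(x)^2 dx.
Compute u'(x) = 4*x**3 + 3*x**2 + 2*x + 1.
Then u(x)^2 = x**8 + 2*x**7 + 3*x**6 + 4*x**5 - 3*x**4 - 4*x**3 - 5*x**2 - 6*x + 9 and u'(x)^2 = 16*x**6 + 24*x**5 + 25*x**4 + 20*x**3 + 10*x**2 + 4*x + 1.
Integrate each monomial from 0 to 4 using ∫_0^4 c·x^n dx = c·4^(n+1)/(n+1):
  ∫_0^4 u(x)^2 dx = ∫_0^4 (x^8 + 2*x^7 + 3*x^6 + 4*x^5 - 3*x^4 - 4*x^3 - 5*x^2 - 6*x + 9) dx. Term by term:
    ∫_0^4 x^8 dx = 262144/9;  ∫_0^4 2*x^7 dx = 16384;  ∫_0^4 3*x^6 dx = 49152/7;
    ∫_0^4 4*x^5 dx = 8192/3;  ∫_0^4 -3*x^4 dx = -3072/5;  ∫_0^4 -4*x^3 dx = -256;
    ∫_0^4 -5*x^2 dx = -320/3;  ∫_0^4 -6*x dx = -48;  ∫_0^4 9 dx = 36.
  Sum: 262144/9 + 16384 + 49152/7 + 8192/3 − 3072/5 − 256 − 320/3 − 48 + 36 = 17096444/315.
  ∫_0^4 u'(x)^2 dx = ∫_0^4 (16*x^6 + 24*x^5 + 25*x^4 + 20*x^3 + 10*x^2 + 4*x + 1) dx. Term by term:
    ∫_0^4 16*x^6 dx = 262144/7;  ∫_0^4 24*x^5 dx = 16384;  ∫_0^4 25*x^4 dx = 5120;
    ∫_0^4 20*x^3 dx = 1280;  ∫_0^4 10*x^2 dx = 640/3;  ∫_0^4 4*x dx = 32;
    ∫_0^4 1 dx = 4.
  Sum: 262144/7 + 16384 + 5120 + 1280 + 640/3 + 32 + 4 = 1270132/21.
Adding: ||u||_{H^1}^2 = 17096444/315 + 1270132/21 = 36148424/315.


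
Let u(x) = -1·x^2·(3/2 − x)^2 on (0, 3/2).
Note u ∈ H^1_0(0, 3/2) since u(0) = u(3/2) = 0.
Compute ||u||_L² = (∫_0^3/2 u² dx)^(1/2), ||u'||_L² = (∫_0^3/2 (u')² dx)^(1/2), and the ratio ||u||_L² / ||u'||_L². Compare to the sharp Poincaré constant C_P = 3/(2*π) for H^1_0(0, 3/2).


||u||_L² / ||u'||_L² = sqrt(3)/4 < C_P = 3/(2*π).

u(x) = -1·x^2·(3/2 − x)^2, so u'(x) = x*(-8*x^2 + 18*x - 9)/2.
u(x) = -1·x^2·(3/2 − x)^2 vanishes at x = 0 and x = 3/2, so u ∈ H^1_0(0, 3/2). Differentiate via the product rule and integrate the resulting polynomials term by term.
  ∫_0^3/2 u² dx = ∫_0^3/2 (x^8 - 6*x^7 + 27*x^6/2 - 27*x^5/2 + 81*x^4/16) dx. Term by term:
    ∫_0^3/2 x^8 dx = 2187/512;  ∫_0^3/2 -6*x^7 dx = -19683/1024;  ∫_0^3/2 27*x^6/2 dx = 59049/1792;
    ∫_0^3/2 -27*x^5/2 dx = -6561/256;  ∫_0^3/2 81*x^4/16 dx = 19683/2560.
  Sum: 2187/512 − 19683/1024 + 59049/1792 − 6561/256 + 19683/2560 = 2187/35840.
  ∫_0^3/2 (u')² dx = ∫_0^3/2 (16*x^6 - 72*x^5 + 117*x^4 - 81*x^3 + 81*x^2/4) dx. Term by term:
    ∫_0^3/2 16*x^6 dx = 2187/56;  ∫_0^3/2 -72*x^5 dx = -2187/16;  ∫_0^3/2 117*x^4 dx = 28431/160;
    ∫_0^3/2 -81*x^3 dx = -6561/64;  ∫_0^3/2 81*x^2/4 dx = 729/32.
  Sum: 2187/56 − 2187/16 + 28431/160 − 6561/64 + 729/32 = 729/2240.
∫_0^3/2 u² dx = 2187/35840, so ||u||_L² = 27*sqrt(105)/1120.
∫_0^3/2 (u')² dx = 729/2240, so ||u'||_L² = 27*sqrt(35)/280.
Ratio ||u||_L² / ||u'||_L² = sqrt(3)/4.
Sharp Poincaré constant on H^1_0(0, 3/2) is C_P = L/π = 3/(2*π), achieved by sin(2*π/3·x).
A polynomial bump cannot attain the sharp Poincaré constant (only the first sine eigenfunction does), so the ratio is strictly less than C_P, consistent with ||u||_L² ≤ C_P ||u'||_L².


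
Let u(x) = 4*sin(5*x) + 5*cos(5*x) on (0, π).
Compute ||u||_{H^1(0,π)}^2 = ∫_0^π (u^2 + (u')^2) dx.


||u||_{H^1(0,π)}^2 = 533*π

u'(x) = -25*sin(5*x) + 20*cos(5*x).
Expand u² and (u')² and integrate term by term on (0, π), using: for integers n ≥ 1, ∫_0^π sin²(nx) dx = ∫_0^π cos²(nx) dx = π/2; for n ≠ n', ∫_0^π sin(nx)sin(n'x) dx = ∫_0^π cos(nx)cos(n'x) dx = 0; and by product-to-sum, ∫_0^π sin(nx)cos(n'x) dx = ½∫_0^π [sin((n+n')x) + sin((n−n')x)] dx, which is 0 when n+n' is even and 2n/(n²−n'²) when n+n' is odd (it need not vanish on (0, π)).
  u² squared terms: (4)²·∫sin(5x)² dx = 16·π/2 = 8*π;  (5)²·∫cos(5x)² dx = 25·π/2 = 25*π/2.
  u² cross terms: 2·(4)·(5)·∫sin(5x)·cos(5x) dx = 40·(0) = 0.
  So ∫_0^π u² dx = 8*π + 25*π/2 + 0 = 41*π/2.
  (u')² squared terms: (-25)²·∫sin(5x)² dx = 625·π/2 = 625*π/2;  (20)²·∫cos(5x)² dx = 400·π/2 = 200*π.
  (u')² cross terms: 2·(-25)·(20)·∫sin(5x)·cos(5x) dx = -1000·(0) = 0.
  So ∫_0^π (u')² dx = 625*π/2 + 200*π + 0 = 1025*π/2.
||u||_{H^1}^2 = (41*π/2) + (1025*π/2) = 533*π.


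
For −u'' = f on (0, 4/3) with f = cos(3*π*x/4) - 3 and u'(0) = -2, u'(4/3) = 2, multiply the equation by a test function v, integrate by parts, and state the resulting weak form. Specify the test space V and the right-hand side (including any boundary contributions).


V = H^1(0, 4/3) (v unrestricted at boundary; u is determined up to an additive constant); weak form: ∫_0^4/3 u'v' dx = ∫_0^4/3 (cos(3*π*x/4) - 3) v dx + 2·v(4/3) + 2·v(0) for all v ∈ V.

Multiply both sides by a test function v and integrate from 0 to 4/3:
  ∫_0^4/3 −u''(x) v(x) dx = ∫_0^4/3 f(x) v(x) dx.
Integrate the LHS by parts once:
  ∫_0^4/3 −u'' v dx = −[u'(x) v(x)]_0^4/3 + ∫_0^4/3 u'(x) v'(x) dx.
Thus ∫_0^4/3 u'(x) v'(x) dx = ∫_0^4/3 f(x) v(x) dx + [u'(x) v(x)]_0^4/3.
Choose V so that boundary terms are either known or forced to vanish.
u has inhomogeneous Neumann u'(0) = -2, u'(4/3) = 2. [u' v]_0^4/3 = (2)·v(4/3) − (-2)·v(0) = 2·v(4/3) + 2·v(0). Take V = H^1(0, 4/3); boundary term becomes part of RHS.
Weak formulation: find u (satisfying any essential BC) such that ∫_0^4/3 u'(x) v'(x) dx = ∫_0^4/3 f v dx + 2·v(4/3) + 2·v(0) for all v ∈ V (Neumann data are natural BCs: they enter the RHS as boundary terms).
Substituting f(x) = cos(3*π*x/4) - 3, the right-hand side is ∫_0^4/3 (cos(3*π*x/4) - 3) v dx + 2·v(4/3) + 2·v(0).
Compatibility check (pure Neumann): taking v ≡ 1 ∈ V gives 0 = ∫_0^4/3 f dx + (2) − (-2), i.e. ∫_0^4/3 f dx must equal u'(0) − u'(4/3) = -4. Indeed ∫_0^4/3 (cos(3*π*x/4) - 3) dx = -4, so the data are compatible. The solution is then unique only up to an additive constant (fix it e.g. by requiring ∫_0^4/3 u dx = 0).


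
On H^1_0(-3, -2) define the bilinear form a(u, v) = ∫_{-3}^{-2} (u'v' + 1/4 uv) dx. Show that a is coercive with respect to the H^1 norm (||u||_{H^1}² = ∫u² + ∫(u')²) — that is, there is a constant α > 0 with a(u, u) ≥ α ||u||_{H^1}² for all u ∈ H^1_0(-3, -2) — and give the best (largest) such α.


α = (1/4 + π^2)/(1 + π^2)

Coercivity of a(·,·) on H^1_0(-3, -2) means a(u, u) ≥ α ||u||_{H^1}² for every u ∈ H^1_0.
The interval has length L = 1, and Poincaré/coercivity depend only on L. Here a(u, u) = ∫(u')² + (1/4)·∫u².
Here 0 < c = 1/4 < 1. The condition a(u,u) ≥ α||u||_{H^1}² reads (1−α)∫(u')² ≥ (α−c)∫u². Any admissible α is ≤ 1 (rapidly oscillating u have ∫u²/∫(u')² → 0), and α = 1 would force 0 ≥ (1−c)∫u², impossible since c < 1; so 1−α > 0. By the sharp Poincaré inequality on H^1_0 of an interval of length L, ∫(u')² ≥ (π/L)²∫u² with equality for the first sine mode sin(π(x−x₀)/L) (x₀ the left endpoint), so the inequality holds for all u iff (1−α)(π/L)² ≥ α − c, i.e. α ≤ ((π/L)² + c)/((π/L)² + 1) = (1 + c(L/π)²)/(1 + (L/π)²). With (π/L)² = π^2 and c = 1/4, the largest admissible constant is α = ((π/L)² + c)/((π/L)² + 1).
Simplifying, α = (1/4 + π^2)/(1 + π^2).


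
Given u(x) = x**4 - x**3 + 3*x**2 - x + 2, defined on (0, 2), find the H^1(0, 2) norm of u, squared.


||u||_{H^1}^2 = 139102/315

The H^1 norm (squared) on an interval (0, L) is
  ||u||_{H^1}^2 = ∫_0^L u(x)^2 dx + ∫_0^L u'(x)^2 dx.
Compute u'(x) = 4*x**3 - 3*x**2 + 6*x - 1.
Then u(x)^2 = x**8 - 2*x**7 + 7*x**6 - 8*x**5 + 15*x**4 - 10*x**3 + 13*x**2 - 4*x + 4 and u'(x)^2 = 16*x**6 - 24*x**5 + 57*x**4 - 44*x**3 + 42*x**2 - 12*x + 1.
Integrate each monomial from 0 to 2 using ∫_0^2 c·x^n dx = c·2^(n+1)/(n+1):
  ∫_0^2 u(x)^2 dx = ∫_0^2 (x^8 - 2*x^7 + 7*x^6 - 8*x^5 + 15*x^4 - 10*x^3 + 13*x^2 - 4*x + 4) dx. Term by term:
    ∫_0^2 x^8 dx = 512/9;  ∫_0^2 -2*x^7 dx = -64;  ∫_0^2 7*x^6 dx = 128;
    ∫_0^2 -8*x^5 dx = -256/3;  ∫_0^2 15*x^4 dx = 96;  ∫_0^2 -10*x^3 dx = -40;
    ∫_0^2 13*x^2 dx = 104/3;  ∫_0^2 -4*x dx = -8;  ∫_0^2 4 dx = 8.
  Sum: 512/9 − 64 + 128 − 256/3 + 96 − 40 + 104/3 − 8 + 8 = 1136/9.
  ∫_0^2 u'(x)^2 dx = ∫_0^2 (16*x^6 - 24*x^5 + 57*x^4 - 44*x^3 + 42*x^2 - 12*x + 1) dx. Term by term:
    ∫_0^2 16*x^6 dx = 2048/7;  ∫_0^2 -24*x^5 dx = -256;  ∫_0^2 57*x^4 dx = 1824/5;
    ∫_0^2 -44*x^3 dx = -176;  ∫_0^2 42*x^2 dx = 112;  ∫_0^2 -12*x dx = -24;
    ∫_0^2 1 dx = 2.
  Sum: 2048/7 − 256 + 1824/5 − 176 + 112 − 24 + 2 = 11038/35.
Adding: ||u||_{H^1}^2 = 1136/9 + 11038/35 = 139102/315.


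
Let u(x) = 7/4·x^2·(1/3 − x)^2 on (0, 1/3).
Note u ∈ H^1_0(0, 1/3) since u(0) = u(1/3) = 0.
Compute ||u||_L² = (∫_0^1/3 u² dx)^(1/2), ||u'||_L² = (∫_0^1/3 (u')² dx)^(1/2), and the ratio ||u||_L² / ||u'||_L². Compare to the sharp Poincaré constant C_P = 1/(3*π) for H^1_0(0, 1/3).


||u||_L² / ||u'||_L² = sqrt(3)/18 < C_P = 1/(3*π).

u(x) = 7/4·x^2·(1/3 − x)^2, so u'(x) = 7*x*(3*x - 1)*(6*x - 1)/18.
u(x) = 7/4·x^2·(1/3 − x)^2 vanishes at x = 0 and x = 1/3, so u ∈ H^1_0(0, 1/3). Differentiate via the product rule and integrate the resulting polynomials term by term.
  ∫_0^1/3 u² dx = ∫_0^1/3 (49*x^8/16 - 49*x^7/12 + 49*x^6/24 - 49*x^5/108 + 49*x^4/1296) dx. Term by term:
    ∫_0^1/3 49*x^8/16 dx = 49/2834352;  ∫_0^1/3 -49*x^7/12 dx = -49/629856;  ∫_0^1/3 49*x^6/24 dx = 7/52488;
    ∫_0^1/3 -49*x^5/108 dx = -49/472392;  ∫_0^1/3 49*x^4/1296 dx = 49/1574640.
  Sum: 49/2834352 − 49/629856 + 7/52488 − 49/472392 + 49/1574640 = 7/28343520.
  ∫_0^1/3 (u')² dx = ∫_0^1/3 (49*x^6 - 49*x^5 + 637*x^4/36 - 49*x^3/18 + 49*x^2/324) dx. Term by term:
    ∫_0^1/3 49*x^6 dx = 7/2187;  ∫_0^1/3 -49*x^5 dx = -49/4374;  ∫_0^1/3 637*x^4/36 dx = 637/43740;
    ∫_0^1/3 -49*x^3/18 dx = -49/5832;  ∫_0^1/3 49*x^2/324 dx = 49/26244.
  Sum: 7/2187 − 49/4374 + 637/43740 − 49/5832 + 49/26244 = 7/262440.
∫_0^1/3 u² dx = 7/28343520, so ||u||_L² = sqrt(210)/29160.
∫_0^1/3 (u')² dx = 7/262440, so ||u'||_L² = sqrt(70)/1620.
Ratio ||u||_L² / ||u'||_L² = sqrt(3)/18.
Sharp Poincaré constant on H^1_0(0, 1/3) is C_P = L/π = 1/(3*π), achieved by sin(3*π·x).
A polynomial bump cannot attain the sharp Poincaré constant (only the first sine eigenfunction does), so the ratio is strictly less than C_P, consistent with ||u||_L² ≤ C_P ||u'||_L².
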